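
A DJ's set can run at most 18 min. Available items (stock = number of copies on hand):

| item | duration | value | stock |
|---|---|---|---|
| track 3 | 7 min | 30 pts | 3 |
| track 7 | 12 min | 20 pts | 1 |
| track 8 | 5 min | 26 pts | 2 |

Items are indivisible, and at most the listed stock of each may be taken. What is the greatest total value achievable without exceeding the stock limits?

Best selections within duration 18 and stock limits:
- 1×track 3 + 2×track 8: duration 17, value 82
- 2×track 3: duration 14, value 60
- 1×track 3 + 1×track 8: duration 12, value 56
Best: 82 pts.

82 pts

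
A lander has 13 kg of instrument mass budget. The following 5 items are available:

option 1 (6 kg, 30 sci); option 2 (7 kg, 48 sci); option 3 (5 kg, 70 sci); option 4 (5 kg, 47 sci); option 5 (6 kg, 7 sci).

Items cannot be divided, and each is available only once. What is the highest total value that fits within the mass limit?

Check high-value combinations within 13 kg:
- option 2+option 3: mass 7+5=12, value 48+70=118
- option 3+option 4: mass 5+5=10, value 70+47=117
- option 1+option 3: mass 6+5=11, value 30+70=100
- option 2+option 4: mass 7+5=12, value 48+47=95
- option 1+option 2: mass 6+7=13, value 30+48=78
Best: 118 sci.

118 sci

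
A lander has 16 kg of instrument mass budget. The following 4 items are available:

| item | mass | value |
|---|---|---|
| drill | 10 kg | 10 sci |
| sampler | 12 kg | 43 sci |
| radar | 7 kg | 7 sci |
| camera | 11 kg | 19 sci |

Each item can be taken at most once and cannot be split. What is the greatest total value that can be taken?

43 sci

This is a 0/1 knapsack; check combinations near the capacity.
- sampler: mass 12, value 43
- camera: mass 11, value 19
- drill: mass 10, value 10
- radar: mass 7, value 7
Best: 43 sci.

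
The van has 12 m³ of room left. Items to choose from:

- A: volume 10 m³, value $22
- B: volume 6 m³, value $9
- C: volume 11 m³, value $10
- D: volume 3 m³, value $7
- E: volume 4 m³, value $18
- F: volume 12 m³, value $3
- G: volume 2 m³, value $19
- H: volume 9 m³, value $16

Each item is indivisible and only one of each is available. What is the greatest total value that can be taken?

Check high-value combinations within 12 m³:
- B+E+G: volume 6+4+2=12, value 9+18+19=46
- D+E+G: volume 3+4+2=9, value 7+18+19=44
- A+G: volume 10+2=12, value 22+19=41
- E+G: volume 4+2=6, value 18+19=37
- B+D+G: volume 6+3+2=11, value 9+7+19=35
Best: $46.

$46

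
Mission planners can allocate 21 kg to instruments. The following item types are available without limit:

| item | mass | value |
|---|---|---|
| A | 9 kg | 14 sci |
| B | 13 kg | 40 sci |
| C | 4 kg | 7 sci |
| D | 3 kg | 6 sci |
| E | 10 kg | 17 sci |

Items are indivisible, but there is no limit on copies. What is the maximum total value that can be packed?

Best value-per-unit is B at 40/13; filling with it alone gives 1×40 = 40.
Optimal mix: 1×B + 2×C → mass 21, value 54.

54 sci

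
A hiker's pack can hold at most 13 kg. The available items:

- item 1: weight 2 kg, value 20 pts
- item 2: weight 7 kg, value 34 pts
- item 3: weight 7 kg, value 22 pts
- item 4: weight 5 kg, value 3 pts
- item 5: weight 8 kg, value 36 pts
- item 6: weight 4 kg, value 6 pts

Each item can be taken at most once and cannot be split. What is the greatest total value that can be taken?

Check high-value combinations within 13 kg:
- item 1+item 2+item 6: weight 2+7+4=13, value 20+34+6=60
- item 1+item 5: weight 2+8=10, value 20+36=56
- item 1+item 2: weight 2+7=9, value 20+34=54
- item 1+item 3+item 6: weight 2+7+4=13, value 20+22+6=48
- item 1+item 3: weight 2+7=9, value 20+22=42
Best: 60 pts.

60 pts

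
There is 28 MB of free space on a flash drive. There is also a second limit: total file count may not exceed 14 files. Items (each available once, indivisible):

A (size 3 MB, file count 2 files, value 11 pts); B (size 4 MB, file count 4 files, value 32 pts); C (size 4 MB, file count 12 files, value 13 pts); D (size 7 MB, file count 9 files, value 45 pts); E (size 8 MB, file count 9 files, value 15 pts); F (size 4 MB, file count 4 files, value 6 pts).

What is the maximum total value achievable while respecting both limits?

77 pts

Feasible sets respecting both limits:
- B+D: size 11, file count 13, value 77
- A+D: size 10, file count 11, value 56
- D+F: size 11, file count 13, value 51
Best: 77 pts.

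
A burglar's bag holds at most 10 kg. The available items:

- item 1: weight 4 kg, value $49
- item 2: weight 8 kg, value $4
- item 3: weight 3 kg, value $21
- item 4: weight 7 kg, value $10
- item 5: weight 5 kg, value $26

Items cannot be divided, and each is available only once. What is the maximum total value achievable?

Check high-value combinations within 10 kg:
- item 1+item 5: weight 4+5=9, value 49+26=75
- item 1+item 3: weight 4+3=7, value 49+21=70
- item 1: weight 4, value 49
Best: $75.

$75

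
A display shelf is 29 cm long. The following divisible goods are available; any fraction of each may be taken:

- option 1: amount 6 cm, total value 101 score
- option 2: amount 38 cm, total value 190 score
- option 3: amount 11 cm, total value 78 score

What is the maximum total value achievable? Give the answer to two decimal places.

Take in order of value per unit:
- option 1 (101/6 per unit): all 6 → value 101, running total 101.00
- option 3 (78/11 per unit): all 11 → value 78, running total 179.00
- option 2 (190/38 per unit): 12 of 38 → value 12×190/38 = 60.0000, running total 239.00
Total 239.00.

239.00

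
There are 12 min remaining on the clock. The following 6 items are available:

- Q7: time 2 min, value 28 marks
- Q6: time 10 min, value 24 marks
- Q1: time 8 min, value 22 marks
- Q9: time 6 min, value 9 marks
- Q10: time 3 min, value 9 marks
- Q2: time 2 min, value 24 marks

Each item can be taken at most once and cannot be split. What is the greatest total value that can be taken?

This is a 0/1 knapsack; check combinations near the capacity.
- Q7+Q1+Q2: time 2+8+2=12, value 28+22+24=74
- Q7+Q10+Q2: time 2+3+2=7, value 28+9+24=61
- Q7+Q9+Q2: time 2+6+2=10, value 28+9+24=61
- Q7+Q2: time 2+2=4, value 28+24=52
Best: 74 marks.

74 marks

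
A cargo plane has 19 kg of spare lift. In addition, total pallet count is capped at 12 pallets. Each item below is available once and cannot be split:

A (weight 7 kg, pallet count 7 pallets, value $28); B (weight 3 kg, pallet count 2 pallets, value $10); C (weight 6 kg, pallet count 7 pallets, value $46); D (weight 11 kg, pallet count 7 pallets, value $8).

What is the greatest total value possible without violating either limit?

Feasible sets respecting both limits:
- B+C: weight 9, pallet count 9, value 56
- C: weight 6, pallet count 7, value 46
- A+B: weight 10, pallet count 9, value 38
Best: $56.

$56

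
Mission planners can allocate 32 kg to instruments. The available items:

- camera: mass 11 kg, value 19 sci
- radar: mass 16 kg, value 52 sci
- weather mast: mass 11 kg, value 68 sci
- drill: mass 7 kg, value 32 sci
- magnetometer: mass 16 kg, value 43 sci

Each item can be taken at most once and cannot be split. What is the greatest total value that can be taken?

120 sci

Check high-value combinations within 32 kg:
- radar+weather mast: mass 16+11=27, value 52+68=120
- camera+weather mast+drill: mass 11+11+7=29, value 19+68+32=119
- weather mast+magnetometer: mass 11+16=27, value 68+43=111
- weather mast+drill: mass 11+7=18, value 68+32=100
Best: 120 sci.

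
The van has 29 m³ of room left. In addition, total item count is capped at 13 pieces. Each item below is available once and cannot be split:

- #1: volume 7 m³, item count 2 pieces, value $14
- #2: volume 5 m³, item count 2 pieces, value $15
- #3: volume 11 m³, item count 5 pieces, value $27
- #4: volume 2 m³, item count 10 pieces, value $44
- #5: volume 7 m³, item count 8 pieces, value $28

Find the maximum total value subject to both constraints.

Feasible sets respecting both limits:
- #2+#4: volume 7, item count 12, value 59
- #1+#4: volume 9, item count 12, value 58
- #1+#2+#5: volume 19, item count 12, value 57
Best: $59.

$59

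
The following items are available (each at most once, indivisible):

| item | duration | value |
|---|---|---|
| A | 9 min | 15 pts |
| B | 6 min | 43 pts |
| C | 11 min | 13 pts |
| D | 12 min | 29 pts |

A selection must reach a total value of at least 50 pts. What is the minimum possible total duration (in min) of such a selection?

15

Subsets with value ≥ 50, sorted by total duration:
- A+B: duration 15, value 58
- B+C: duration 17, value 56
Minimum duration: 15 min.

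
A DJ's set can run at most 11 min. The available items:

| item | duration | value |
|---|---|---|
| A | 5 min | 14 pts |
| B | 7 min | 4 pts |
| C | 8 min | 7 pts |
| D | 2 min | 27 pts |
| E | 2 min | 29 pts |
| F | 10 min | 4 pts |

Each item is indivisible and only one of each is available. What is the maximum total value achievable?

70 pts

This is a 0/1 knapsack; check combinations near the capacity.
- A+D+E: duration 5+2+2=9, value 14+27+29=70
- B+D+E: duration 7+2+2=11, value 4+27+29=60
- D+E: duration 2+2=4, value 27+29=56
- A+E: duration 5+2=7, value 14+29=43
- A+D: duration 5+2=7, value 14+27=41
Best: 70 pts.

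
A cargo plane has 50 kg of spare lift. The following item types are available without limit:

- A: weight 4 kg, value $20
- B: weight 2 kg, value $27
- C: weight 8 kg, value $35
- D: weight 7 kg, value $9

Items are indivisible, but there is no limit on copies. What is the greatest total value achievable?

Best value-per-unit is B at 27/2, and filling with it alone uses weight 25×2=50. No mix of the others beats 25×27 = 675.

$675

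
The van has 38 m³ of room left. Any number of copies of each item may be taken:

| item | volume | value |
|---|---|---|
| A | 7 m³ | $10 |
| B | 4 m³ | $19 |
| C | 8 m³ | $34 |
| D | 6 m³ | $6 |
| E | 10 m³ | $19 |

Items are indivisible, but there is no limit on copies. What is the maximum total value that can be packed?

Best value-per-unit is B at 19/4, and filling with it alone uses volume 9×4=36. No mix of the others beats 9×19 = 171.

$171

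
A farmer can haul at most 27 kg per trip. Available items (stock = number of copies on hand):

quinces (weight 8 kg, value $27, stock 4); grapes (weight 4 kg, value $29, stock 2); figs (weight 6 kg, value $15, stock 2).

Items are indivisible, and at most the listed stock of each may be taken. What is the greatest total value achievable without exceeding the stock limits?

Best selections within weight 27 and stock limits:
- 2×quinces + 2×grapes: weight 24, value 112
- 1×quinces + 2×grapes + 1×figs: weight 22, value 100
Best: $112.

$112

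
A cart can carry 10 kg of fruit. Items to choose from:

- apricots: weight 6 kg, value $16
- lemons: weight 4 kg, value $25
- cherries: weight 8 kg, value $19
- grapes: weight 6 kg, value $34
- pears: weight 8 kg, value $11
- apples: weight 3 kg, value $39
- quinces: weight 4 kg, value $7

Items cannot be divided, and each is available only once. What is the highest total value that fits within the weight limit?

$73

Check high-value combinations within 10 kg:
- grapes+apples: weight 6+3=9, value 34+39=73
- lemons+apples: weight 4+3=7, value 25+39=64
- lemons+grapes: weight 4+6=10, value 25+34=59
- apricots+apples: weight 6+3=9, value 16+39=55
Best: $73.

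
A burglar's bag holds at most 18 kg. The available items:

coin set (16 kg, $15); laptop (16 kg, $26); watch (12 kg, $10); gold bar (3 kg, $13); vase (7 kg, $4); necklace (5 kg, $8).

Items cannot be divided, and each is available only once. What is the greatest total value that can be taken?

$26

Check high-value combinations within 18 kg:
- laptop: weight 16, value 26
- gold bar+vase+necklace: weight 3+7+5=15, value 13+4+8=25
- watch+gold bar: weight 12+3=15, value 10+13=23
- gold bar+necklace: weight 3+5=8, value 13+8=21
- watch+necklace: weight 12+5=17, value 10+8=18
Best: $26.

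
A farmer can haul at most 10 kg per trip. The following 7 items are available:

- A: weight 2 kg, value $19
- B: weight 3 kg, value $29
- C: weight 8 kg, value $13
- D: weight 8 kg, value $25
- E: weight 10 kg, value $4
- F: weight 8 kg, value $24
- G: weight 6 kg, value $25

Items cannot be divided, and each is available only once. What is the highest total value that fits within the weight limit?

$54

Check high-value combinations within 10 kg:
- B+G: weight 3+6=9, value 29+25=54
- A+B: weight 2+3=5, value 19+29=48
- A+G: weight 2+6=8, value 19+25=44
Best: $54.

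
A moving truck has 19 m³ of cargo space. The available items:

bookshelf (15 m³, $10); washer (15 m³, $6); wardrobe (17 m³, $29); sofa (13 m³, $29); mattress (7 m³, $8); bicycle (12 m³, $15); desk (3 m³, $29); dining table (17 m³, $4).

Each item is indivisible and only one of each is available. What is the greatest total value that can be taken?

$58

This is a 0/1 knapsack; check combinations near the capacity.
- sofa+desk: volume 13+3=16, value 29+29=58
- bicycle+desk: volume 12+3=15, value 15+29=44
- bookshelf+desk: volume 15+3=18, value 10+29=39
Best: $58.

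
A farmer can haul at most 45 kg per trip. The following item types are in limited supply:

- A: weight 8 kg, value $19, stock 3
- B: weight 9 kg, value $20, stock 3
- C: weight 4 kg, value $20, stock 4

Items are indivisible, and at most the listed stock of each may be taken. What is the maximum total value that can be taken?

Top feasible selections:
- 3×B + 4×C: weight 43, value 140
- 1×A + 2×B + 4×C: weight 42, value 139
- 2×A + 1×B + 4×C: weight 41, value 138
Best: $140.

$140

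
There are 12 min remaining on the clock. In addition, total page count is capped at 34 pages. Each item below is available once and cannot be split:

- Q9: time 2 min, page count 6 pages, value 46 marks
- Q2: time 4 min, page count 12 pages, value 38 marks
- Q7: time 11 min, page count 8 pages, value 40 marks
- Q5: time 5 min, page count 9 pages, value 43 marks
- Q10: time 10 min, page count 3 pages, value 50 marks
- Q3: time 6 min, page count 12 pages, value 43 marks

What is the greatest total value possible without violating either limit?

127 marks

Feasible sets respecting both limits:
- Q9+Q2+Q5: time 11, page count 27, value 127
- Q9+Q2+Q3: time 12, page count 30, value 127
- Q9+Q10: time 12, page count 9, value 96
Best: 127 marks.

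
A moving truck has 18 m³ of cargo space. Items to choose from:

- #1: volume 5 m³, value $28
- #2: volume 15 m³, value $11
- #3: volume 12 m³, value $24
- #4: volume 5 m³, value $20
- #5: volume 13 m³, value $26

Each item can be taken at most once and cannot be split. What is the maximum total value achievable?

Check high-value combinations within 18 m³:
- #1+#5: volume 5+13=18, value 28+26=54
- #1+#3: volume 5+12=17, value 28+24=52
- #1+#4: volume 5+5=10, value 28+20=48
Best: $54.

$54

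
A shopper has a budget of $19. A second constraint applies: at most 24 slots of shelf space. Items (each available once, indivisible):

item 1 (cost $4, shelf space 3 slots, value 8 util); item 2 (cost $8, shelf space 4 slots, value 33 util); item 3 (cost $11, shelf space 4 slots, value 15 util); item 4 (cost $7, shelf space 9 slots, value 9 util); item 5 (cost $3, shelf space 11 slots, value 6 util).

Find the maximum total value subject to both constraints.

50 util

Feasible sets respecting both limits:
- item 1+item 2+item 4: cost 19, shelf space 16, value 50
- item 2+item 3: cost 19, shelf space 8, value 48
- item 2+item 4+item 5: cost 18, shelf space 24, value 48
- item 1+item 2+item 5: cost 15, shelf space 18, value 47
Best: 50 util.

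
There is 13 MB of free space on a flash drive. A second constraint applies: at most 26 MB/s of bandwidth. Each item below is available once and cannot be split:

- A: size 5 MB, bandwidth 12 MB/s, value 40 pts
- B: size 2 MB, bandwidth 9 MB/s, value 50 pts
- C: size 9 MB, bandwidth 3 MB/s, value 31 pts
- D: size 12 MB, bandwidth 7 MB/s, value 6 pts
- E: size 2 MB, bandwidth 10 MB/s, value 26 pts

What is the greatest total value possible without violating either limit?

107 pts

Feasible sets respecting both limits:
- B+C+E: size 13, bandwidth 22, value 107
- A+B: size 7, bandwidth 21, value 90
- B+C: size 11, bandwidth 12, value 81
- B+E: size 4, bandwidth 19, value 76
Best: 107 pts.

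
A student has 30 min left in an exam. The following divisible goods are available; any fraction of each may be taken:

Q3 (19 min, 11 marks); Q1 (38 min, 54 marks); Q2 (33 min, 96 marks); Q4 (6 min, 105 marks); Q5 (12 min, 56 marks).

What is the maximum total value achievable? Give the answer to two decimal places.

195.91

Take in order of value per unit:
- Q4 (105/6 per unit): all 6 → value 105, running total 105.00
- Q5 (56/12 per unit): all 12 → value 56, running total 161.00
- Q2 (96/33 per unit): 12 of 33 → value 12×96/33 = 34.9091, running total 195.91
Total 195.91.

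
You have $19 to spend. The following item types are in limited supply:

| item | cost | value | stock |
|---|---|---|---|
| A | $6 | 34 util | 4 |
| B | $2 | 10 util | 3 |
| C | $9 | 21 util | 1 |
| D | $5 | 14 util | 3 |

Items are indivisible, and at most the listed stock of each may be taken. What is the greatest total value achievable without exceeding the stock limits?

102 util

Top feasible selections:
- 3×A: cost 18, value 102
- 2×A + 3×B: cost 18, value 98
Best: 102 util.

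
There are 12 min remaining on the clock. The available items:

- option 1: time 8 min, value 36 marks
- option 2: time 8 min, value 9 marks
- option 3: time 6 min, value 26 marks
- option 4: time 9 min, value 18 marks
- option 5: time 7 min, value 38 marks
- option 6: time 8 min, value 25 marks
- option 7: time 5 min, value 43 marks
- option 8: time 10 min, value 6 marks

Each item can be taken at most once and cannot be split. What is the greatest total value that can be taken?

This is a 0/1 knapsack; check combinations near the capacity.
- option 5+option 7: time 7+5=12, value 38+43=81
- option 3+option 7: time 6+5=11, value 26+43=69
- option 7: time 5, value 43
Best: 81 marks.

81 marks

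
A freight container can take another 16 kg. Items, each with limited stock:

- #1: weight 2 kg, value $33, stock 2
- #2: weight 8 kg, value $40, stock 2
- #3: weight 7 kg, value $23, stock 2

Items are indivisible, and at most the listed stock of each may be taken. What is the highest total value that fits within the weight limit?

Top feasible selections:
- 2×#1 + 1×#2: weight 12, value 106
- 2×#1 + 1×#3: weight 11, value 89
- 2×#2: weight 16, value 80
- 1×#1 + 2×#3: weight 16, value 79
Best: $106.

$106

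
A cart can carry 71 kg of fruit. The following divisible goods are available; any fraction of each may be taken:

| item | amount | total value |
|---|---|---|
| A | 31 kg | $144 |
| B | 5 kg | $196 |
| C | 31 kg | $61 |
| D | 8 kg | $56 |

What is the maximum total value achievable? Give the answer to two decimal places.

449.13

Take in order of value per unit:
- B (196/5 per unit): all 5 → value 196, running total 196.00
- D (56/8 per unit): all 8 → value 56, running total 252.00
- A (144/31 per unit): all 31 → value 144, running total 396.00
- C (61/31 per unit): 27 of 31 → value 27×61/31 = 53.1290, running total 449.13
Total 449.13.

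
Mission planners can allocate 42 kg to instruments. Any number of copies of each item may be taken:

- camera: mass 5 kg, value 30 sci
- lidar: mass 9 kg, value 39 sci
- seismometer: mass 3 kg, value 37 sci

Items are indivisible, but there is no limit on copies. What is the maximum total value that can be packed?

518 sci

Best value-per-unit is seismometer at 37/3, and filling with it alone uses mass 14×3=42. No mix of the others beats 14×37 = 518.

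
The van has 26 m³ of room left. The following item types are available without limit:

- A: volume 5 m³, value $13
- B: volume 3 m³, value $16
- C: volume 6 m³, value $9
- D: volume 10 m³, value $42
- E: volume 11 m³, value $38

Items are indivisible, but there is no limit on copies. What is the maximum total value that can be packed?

$128

Best value-per-unit is B at 16/3, and filling with it alone uses volume 8×3=24. No mix of the others beats 8×16 = 128.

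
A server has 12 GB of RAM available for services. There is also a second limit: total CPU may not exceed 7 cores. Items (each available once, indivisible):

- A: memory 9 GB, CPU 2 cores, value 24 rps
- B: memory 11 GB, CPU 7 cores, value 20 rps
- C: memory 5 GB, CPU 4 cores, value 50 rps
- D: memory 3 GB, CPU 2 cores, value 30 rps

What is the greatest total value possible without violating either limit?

80 rps

Feasible sets respecting both limits:
- C+D: memory 8, CPU 6, value 80
- A+D: memory 12, CPU 4, value 54
- C: memory 5, CPU 4, value 50
Best: 80 rps.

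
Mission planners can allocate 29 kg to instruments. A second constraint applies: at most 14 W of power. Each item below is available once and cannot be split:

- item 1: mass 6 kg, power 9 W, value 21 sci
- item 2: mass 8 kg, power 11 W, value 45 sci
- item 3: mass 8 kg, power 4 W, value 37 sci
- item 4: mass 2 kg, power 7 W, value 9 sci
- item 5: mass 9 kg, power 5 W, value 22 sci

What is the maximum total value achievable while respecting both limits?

59 sci

Feasible sets respecting both limits:
- item 3+item 5: mass 17, power 9, value 59
- item 1+item 3: mass 14, power 13, value 58
- item 3+item 4: mass 10, power 11, value 46
- item 2: mass 8, power 11, value 45
Best: 59 sci.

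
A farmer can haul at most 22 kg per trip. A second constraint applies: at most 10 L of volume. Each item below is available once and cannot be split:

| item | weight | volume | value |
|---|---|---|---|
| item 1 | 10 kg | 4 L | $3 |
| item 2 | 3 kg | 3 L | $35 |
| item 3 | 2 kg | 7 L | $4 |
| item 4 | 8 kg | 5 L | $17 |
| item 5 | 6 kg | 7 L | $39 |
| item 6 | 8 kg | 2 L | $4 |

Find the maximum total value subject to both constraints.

$74

Feasible sets respecting both limits:
- item 2+item 5: weight 9, volume 10, value 74
- item 2+item 4+item 6: weight 19, volume 10, value 56
- item 2+item 4: weight 11, volume 8, value 52
Best: $74.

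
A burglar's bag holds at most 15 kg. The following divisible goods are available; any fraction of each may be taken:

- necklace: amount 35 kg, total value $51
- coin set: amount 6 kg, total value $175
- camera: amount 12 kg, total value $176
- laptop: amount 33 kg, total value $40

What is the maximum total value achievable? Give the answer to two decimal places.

307.00

Take in order of value per unit:
- coin set (175/6 per unit): all 6 → value 175, running total 175.00
- camera (176/12 per unit): 9 of 12 → value 9×176/12 = 132.0000, running total 307.00
Total 307.00.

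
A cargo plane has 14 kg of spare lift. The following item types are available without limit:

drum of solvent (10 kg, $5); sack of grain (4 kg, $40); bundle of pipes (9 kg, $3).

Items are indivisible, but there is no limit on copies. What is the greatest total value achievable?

$120

Best value-per-unit is sack of grain at 40/4, and filling with it alone uses weight 3×4=12. No mix of the others beats 3×40 = 120.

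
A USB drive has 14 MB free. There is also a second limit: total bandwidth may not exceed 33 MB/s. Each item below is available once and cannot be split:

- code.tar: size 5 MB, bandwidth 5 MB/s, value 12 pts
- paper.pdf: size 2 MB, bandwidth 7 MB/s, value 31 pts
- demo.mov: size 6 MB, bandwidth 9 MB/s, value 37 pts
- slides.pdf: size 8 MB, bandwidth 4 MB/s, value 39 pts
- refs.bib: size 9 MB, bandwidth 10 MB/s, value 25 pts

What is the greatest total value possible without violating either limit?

Feasible sets respecting both limits:
- code.tar+paper.pdf+demo.mov: size 13, bandwidth 21, value 80
- demo.mov+slides.pdf: size 14, bandwidth 13, value 76
- paper.pdf+slides.pdf: size 10, bandwidth 11, value 70
- paper.pdf+demo.mov: size 8, bandwidth 16, value 68
Best: 80 pts.

80 pts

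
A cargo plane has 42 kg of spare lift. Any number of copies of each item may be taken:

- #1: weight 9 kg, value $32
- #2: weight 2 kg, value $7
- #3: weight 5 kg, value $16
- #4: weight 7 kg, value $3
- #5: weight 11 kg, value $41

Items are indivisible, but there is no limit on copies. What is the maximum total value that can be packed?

$155

Best value-per-unit is #5 at 41/11; filling with it alone gives 3×41 = 123.
Optimal mix: 1×#1 + 3×#5 → weight 42, value 155.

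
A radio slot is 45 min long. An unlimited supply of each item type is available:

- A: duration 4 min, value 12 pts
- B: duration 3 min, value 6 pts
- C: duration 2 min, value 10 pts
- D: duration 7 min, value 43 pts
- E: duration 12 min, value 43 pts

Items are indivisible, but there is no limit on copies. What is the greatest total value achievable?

268 pts

Best value-per-unit is D at 43/7; filling with it alone gives 6×43 = 258.
Optimal mix: 1×C + 6×D → duration 44, value 268.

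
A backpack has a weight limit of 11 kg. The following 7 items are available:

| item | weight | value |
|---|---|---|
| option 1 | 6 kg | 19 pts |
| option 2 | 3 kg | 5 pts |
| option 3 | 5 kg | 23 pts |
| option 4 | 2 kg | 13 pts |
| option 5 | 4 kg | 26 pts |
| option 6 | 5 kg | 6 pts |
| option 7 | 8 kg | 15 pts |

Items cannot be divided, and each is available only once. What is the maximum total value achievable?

62 pts

Check high-value combinations within 11 kg:
- option 3+option 4+option 5: weight 5+2+4=11, value 23+13+26=62
- option 3+option 5: weight 5+4=9, value 23+26=49
- option 1+option 5: weight 6+4=10, value 19+26=45
Best: 62 pts.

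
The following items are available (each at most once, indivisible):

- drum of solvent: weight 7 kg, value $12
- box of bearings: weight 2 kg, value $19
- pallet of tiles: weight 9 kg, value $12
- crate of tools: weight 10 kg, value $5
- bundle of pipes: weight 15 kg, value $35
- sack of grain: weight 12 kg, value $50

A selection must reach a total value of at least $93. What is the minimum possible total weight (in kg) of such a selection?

Subsets with value ≥ 93, sorted by total weight:
- box of bearings+bundle of pipes+sack of grain: weight 29, value 104
- drum of solvent+box of bearings+pallet of tiles+sack of grain: weight 30, value 93
- drum of solvent+bundle of pipes+sack of grain: weight 34, value 97
Minimum weight: 29 kg.

29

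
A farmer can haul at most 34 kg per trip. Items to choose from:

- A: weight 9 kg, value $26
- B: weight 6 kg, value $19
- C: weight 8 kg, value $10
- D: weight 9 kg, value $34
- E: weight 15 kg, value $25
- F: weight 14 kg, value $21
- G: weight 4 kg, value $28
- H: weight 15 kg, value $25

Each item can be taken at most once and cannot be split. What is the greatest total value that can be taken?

$107

This is a 0/1 knapsack; check combinations near the capacity.
- A+B+D+G: weight 9+6+9+4=28, value 26+19+34+28=107
- B+D+E+G: weight 6+9+15+4=34, value 19+34+25+28=106
- B+D+G+H: weight 6+9+4+15=34, value 19+34+28+25=106
- B+D+F+G: weight 6+9+14+4=33, value 19+34+21+28=102
Best: $107.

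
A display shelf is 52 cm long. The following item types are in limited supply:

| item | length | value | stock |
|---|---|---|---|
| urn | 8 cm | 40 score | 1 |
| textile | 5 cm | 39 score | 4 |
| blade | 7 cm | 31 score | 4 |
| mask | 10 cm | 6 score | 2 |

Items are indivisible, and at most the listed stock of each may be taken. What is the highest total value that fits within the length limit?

289 score

Best selections within length 52 and stock limits:
- 1×urn + 4×textile + 3×blade: length 49, value 289
- 1×urn + 3×textile + 4×blade: length 51, value 281
Best: 289 score.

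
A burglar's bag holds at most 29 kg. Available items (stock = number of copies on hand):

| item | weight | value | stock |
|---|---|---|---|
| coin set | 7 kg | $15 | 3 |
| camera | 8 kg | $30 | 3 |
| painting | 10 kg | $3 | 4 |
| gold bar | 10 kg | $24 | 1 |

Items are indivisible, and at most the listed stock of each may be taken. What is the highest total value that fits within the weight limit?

$90

Top feasible selections:
- 3×camera: weight 24, value 90
- 2×camera + 1×gold bar: weight 26, value 84
- 1×coin set + 2×camera: weight 23, value 75
Best: $90.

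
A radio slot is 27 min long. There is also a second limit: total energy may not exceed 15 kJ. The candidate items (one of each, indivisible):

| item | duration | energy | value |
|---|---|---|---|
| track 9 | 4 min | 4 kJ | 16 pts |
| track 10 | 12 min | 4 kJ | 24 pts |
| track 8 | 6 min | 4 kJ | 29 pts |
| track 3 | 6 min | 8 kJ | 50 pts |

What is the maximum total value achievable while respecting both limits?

79 pts

Feasible sets respecting both limits:
- track 8+track 3: duration 12, energy 12, value 79
- track 10+track 3: duration 18, energy 12, value 74
- track 9+track 10+track 8: duration 22, energy 12, value 69
Best: 79 pts.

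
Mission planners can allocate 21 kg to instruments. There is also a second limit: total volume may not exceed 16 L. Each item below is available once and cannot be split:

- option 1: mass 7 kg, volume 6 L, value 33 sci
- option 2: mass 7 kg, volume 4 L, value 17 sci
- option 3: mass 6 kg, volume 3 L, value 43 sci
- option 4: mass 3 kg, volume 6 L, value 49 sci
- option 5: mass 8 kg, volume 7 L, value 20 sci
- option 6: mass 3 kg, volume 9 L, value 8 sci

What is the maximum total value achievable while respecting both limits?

Feasible sets respecting both limits:
- option 1+option 3+option 4: mass 16, volume 15, value 125
- option 3+option 4+option 5: mass 17, volume 16, value 112
- option 2+option 3+option 4: mass 16, volume 13, value 109
Best: 125 sci.

125 sci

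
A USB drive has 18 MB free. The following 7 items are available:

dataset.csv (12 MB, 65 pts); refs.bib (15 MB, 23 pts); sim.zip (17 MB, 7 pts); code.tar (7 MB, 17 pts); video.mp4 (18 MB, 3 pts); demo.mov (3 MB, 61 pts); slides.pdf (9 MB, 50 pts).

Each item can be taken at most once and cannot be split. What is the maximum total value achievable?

Check high-value combinations within 18 MB:
- dataset.csv+demo.mov: size 12+3=15, value 65+61=126
- demo.mov+slides.pdf: size 3+9=12, value 61+50=111
- refs.bib+demo.mov: size 15+3=18, value 23+61=84
- code.tar+demo.mov: size 7+3=10, value 17+61=78
Best: 126 pts.

126 pts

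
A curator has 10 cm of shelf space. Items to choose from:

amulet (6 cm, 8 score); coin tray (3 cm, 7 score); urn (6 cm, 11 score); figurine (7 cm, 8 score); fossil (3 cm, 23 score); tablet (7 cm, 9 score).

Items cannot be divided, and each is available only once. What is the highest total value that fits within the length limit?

Check high-value combinations within 10 cm:
- urn+fossil: length 6+3=9, value 11+23=34
- fossil+tablet: length 3+7=10, value 23+9=32
- amulet+fossil: length 6+3=9, value 8+23=31
Best: 34 score.

34 score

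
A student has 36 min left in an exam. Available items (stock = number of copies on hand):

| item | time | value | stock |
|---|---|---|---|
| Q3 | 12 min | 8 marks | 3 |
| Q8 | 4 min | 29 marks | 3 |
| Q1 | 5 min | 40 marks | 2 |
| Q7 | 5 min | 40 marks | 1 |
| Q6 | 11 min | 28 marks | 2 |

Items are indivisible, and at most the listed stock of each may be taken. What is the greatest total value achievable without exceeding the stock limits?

207 marks

Best selections within time 36 and stock limits:
- 3×Q8 + 2×Q1 + 1×Q7: time 27, value 207
- 2×Q8 + 2×Q1 + 1×Q7 + 1×Q6: time 34, value 206
- 3×Q8 + 1×Q1 + 1×Q7 + 1×Q6: time 33, value 195
- 3×Q8 + 2×Q1 + 1×Q6: time 33, value 195
Best: 207 marks.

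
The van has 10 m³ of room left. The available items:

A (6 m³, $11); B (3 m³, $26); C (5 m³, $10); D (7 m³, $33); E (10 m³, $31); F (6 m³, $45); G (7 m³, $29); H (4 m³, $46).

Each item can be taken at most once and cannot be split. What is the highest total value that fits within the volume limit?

$91

Check high-value combinations within 10 m³:
- F+H: volume 6+4=10, value 45+46=91
- B+H: volume 3+4=7, value 26+46=72
- B+F: volume 3+6=9, value 26+45=71
- B+D: volume 3+7=10, value 26+33=59
Best: $91.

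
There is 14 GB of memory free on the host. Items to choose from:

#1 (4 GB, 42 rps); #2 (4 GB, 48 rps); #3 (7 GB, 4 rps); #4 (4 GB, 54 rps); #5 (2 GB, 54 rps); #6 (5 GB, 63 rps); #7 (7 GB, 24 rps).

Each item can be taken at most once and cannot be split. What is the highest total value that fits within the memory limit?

198 rps

Check high-value combinations within 14 GB:
- #1+#2+#4+#5: memory 4+4+4+2=14, value 42+48+54+54=198
- #4+#5+#6: memory 4+2+5=11, value 54+54+63=171
- #2+#5+#6: memory 4+2+5=11, value 48+54+63=165
- #2+#4+#6: memory 4+4+5=13, value 48+54+63=165
Best: 198 rps.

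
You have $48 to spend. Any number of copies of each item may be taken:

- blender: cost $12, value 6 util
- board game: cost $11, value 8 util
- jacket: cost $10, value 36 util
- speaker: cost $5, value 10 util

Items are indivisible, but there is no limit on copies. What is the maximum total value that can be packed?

154 util

Best value-per-unit is jacket at 36/10; filling with it alone gives 4×36 = 144.
Optimal mix: 4×jacket + 1×speaker → cost 45, value 154.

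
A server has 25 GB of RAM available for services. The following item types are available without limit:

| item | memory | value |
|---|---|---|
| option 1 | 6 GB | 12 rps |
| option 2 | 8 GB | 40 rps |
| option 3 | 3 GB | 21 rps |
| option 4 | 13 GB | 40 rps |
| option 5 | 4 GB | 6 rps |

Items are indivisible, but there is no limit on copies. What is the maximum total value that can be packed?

Best value-per-unit is option 3 at 21/3, and filling with it alone uses memory 8×3=24. No mix of the others beats 8×21 = 168.

168 rps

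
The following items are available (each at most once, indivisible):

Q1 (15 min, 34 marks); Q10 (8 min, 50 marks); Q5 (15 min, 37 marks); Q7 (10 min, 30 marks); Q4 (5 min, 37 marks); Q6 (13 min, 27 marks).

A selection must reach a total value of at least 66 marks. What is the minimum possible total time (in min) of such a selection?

13

Subsets with value ≥ 66, sorted by total time:
- Q10+Q4: time 13, value 87
- Q7+Q4: time 15, value 67
- Q10+Q7: time 18, value 80
Minimum time: 13 min.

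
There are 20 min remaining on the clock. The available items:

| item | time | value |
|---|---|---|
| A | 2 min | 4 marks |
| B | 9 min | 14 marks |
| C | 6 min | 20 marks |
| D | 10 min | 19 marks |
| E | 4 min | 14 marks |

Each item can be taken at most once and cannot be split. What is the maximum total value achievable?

Check high-value combinations within 20 min:
- C+D+E: time 6+10+4=20, value 20+19+14=53
- B+C+E: time 9+6+4=19, value 14+20+14=48
- A+C+D: time 2+6+10=18, value 4+20+19=43
- C+D: time 6+10=16, value 20+19=39
Best: 53 marks.

53 marks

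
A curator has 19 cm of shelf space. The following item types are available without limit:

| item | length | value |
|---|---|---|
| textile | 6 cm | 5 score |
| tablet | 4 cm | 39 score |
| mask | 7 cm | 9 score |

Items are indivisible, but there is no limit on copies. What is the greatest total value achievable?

Best value-per-unit is tablet at 39/4, and filling with it alone uses length 4×4=16. No mix of the others beats 4×39 = 156.

156 score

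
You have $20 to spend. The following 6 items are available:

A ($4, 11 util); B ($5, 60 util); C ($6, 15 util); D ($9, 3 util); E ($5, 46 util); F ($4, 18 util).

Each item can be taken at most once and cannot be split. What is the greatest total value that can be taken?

139 util

Check high-value combinations within $20:
- B+C+E+F: cost 5+6+5+4=20, value 60+15+46+18=139
- A+B+E+F: cost 4+5+5+4=18, value 11+60+46+18=135
- A+B+C+E: cost 4+5+6+5=20, value 11+60+15+46=132
Best: 139 util.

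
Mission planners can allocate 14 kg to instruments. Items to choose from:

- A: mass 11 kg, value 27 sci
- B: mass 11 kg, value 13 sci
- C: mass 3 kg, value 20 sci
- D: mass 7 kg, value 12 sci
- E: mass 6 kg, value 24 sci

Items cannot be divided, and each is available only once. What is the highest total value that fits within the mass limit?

Check high-value combinations within 14 kg:
- A+C: mass 11+3=14, value 27+20=47
- C+E: mass 3+6=9, value 20+24=44
- D+E: mass 7+6=13, value 12+24=36
- B+C: mass 11+3=14, value 13+20=33
- C+D: mass 3+7=10, value 20+12=32
Best: 47 sci.

47 sci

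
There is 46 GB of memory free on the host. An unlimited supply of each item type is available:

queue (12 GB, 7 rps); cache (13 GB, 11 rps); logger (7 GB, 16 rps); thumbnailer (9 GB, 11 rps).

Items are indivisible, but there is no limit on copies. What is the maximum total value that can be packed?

96 rps

Best value-per-unit is logger at 16/7, and filling with it alone uses memory 6×7=42. No mix of the others beats 6×16 = 96.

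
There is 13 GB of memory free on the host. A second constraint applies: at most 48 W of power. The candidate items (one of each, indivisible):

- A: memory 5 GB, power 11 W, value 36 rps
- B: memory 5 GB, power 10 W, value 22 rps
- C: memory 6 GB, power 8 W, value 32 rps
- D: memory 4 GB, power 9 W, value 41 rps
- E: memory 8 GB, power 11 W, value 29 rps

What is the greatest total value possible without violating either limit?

Feasible sets respecting both limits:
- A+D: memory 9, power 20, value 77
- C+D: memory 10, power 17, value 73
- D+E: memory 12, power 20, value 70
Best: 77 rps.

77 rps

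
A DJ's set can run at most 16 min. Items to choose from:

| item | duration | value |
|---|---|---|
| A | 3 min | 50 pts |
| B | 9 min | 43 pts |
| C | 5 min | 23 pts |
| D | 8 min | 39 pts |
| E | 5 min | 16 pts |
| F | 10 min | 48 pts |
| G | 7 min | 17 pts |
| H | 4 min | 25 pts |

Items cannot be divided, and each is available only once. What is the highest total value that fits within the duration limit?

Check high-value combinations within 16 min:
- A+B+H: duration 3+9+4=16, value 50+43+25=118
- A+D+H: duration 3+8+4=15, value 50+39+25=114
- A+C+D: duration 3+5+8=16, value 50+23+39=112
- A+D+E: duration 3+8+5=16, value 50+39+16=105
- A+C+H: duration 3+5+4=12, value 50+23+25=98
Best: 118 pts.

118 pts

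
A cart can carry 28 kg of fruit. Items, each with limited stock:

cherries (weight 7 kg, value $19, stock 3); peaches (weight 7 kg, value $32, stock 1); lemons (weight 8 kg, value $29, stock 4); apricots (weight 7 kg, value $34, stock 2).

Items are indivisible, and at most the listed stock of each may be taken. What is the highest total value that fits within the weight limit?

$119

Best selections within weight 28 and stock limits:
- 1×cherries + 1×peaches + 2×apricots: weight 28, value 119
- 2×cherries + 2×apricots: weight 28, value 106
- 2×cherries + 1×peaches + 1×apricots: weight 28, value 104
Best: $119.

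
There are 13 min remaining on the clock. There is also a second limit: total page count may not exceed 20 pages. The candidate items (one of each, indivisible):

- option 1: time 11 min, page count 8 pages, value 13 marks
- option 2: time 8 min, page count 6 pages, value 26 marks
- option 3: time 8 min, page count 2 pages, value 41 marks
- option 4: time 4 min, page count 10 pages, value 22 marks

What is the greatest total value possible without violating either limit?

63 marks

Feasible sets respecting both limits:
- option 3+option 4: time 12, page count 12, value 63
- option 2+option 4: time 12, page count 16, value 48
- option 3: time 8, page count 2, value 41
- option 2: time 8, page count 6, value 26
Best: 63 marks.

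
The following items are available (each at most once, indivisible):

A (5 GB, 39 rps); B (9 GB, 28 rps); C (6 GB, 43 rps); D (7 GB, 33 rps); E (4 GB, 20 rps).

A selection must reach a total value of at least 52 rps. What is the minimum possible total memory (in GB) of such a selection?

Subsets with value ≥ 52, sorted by total memory:
- A+E: memory 9, value 59
- C+E: memory 10, value 63
- A+C: memory 11, value 82
Minimum memory: 9 GB.

9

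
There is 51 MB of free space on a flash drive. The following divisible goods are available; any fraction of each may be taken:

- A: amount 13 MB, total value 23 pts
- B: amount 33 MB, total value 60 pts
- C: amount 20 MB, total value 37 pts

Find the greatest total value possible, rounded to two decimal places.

93.36

Take in order of value per unit:
- C (37/20 per unit): all 20 → value 37, running total 37.00
- B (60/33 per unit): 31 of 33 → value 31×60/33 = 56.3636, running total 93.36
Total 93.36.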